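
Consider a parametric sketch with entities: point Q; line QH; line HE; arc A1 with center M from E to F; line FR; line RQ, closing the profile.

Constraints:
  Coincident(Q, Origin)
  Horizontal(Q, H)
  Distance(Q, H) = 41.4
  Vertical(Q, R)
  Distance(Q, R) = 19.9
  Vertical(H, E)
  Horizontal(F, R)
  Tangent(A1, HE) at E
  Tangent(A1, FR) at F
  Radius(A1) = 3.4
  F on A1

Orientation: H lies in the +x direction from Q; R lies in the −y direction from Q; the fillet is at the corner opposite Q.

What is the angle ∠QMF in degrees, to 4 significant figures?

113.5°

Q is at the origin; Q and H share the same y with |QH| = 41.4 and H on the +x side, so H = (41.40, 0.000). Q and R share the same x with |QR| = 19.9 and R on the −y side, so R = (0.000, -19.90). The virtual corner opposite Q is at (41.40, -19.90). The tangent condition forces ME to be normal to HE and tangency of A1 to FR means the radius MF is perpendicular to FR, with radius 3.4, so the center M sits 3.4 in from both sides at M = (38.00, -16.50). That places the tangent points at E = (41.40, -16.50) on HE and F = (38.00, -19.90) on FR. Then cos ∠QMF = MQ·MF / (|MQ||MF|), giving 113.5°.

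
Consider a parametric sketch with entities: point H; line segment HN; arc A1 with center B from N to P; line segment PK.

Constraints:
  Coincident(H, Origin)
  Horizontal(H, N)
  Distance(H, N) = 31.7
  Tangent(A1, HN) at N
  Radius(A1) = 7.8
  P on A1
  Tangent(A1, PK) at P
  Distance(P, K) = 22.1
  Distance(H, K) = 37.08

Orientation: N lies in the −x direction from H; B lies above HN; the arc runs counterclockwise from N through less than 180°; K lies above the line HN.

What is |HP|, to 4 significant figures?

25.01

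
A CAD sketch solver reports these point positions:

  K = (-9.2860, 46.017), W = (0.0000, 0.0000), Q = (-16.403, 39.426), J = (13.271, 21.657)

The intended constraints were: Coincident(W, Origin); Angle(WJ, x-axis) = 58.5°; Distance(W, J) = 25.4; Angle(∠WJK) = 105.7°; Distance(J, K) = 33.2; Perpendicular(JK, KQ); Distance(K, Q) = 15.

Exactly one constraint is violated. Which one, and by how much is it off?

Distance(K, Q) = 15 — off by 5.30.

W = (0.00, 0.00) ✓; WJ at 58.50° ✓; |WJ| = 25.40 ✓; ∠WJK = 105.7° ✓; |JK| = 33.20 ✓; ∠(JK, KQ) = 90.00° ✓; |KQ| = 9.700 ✗.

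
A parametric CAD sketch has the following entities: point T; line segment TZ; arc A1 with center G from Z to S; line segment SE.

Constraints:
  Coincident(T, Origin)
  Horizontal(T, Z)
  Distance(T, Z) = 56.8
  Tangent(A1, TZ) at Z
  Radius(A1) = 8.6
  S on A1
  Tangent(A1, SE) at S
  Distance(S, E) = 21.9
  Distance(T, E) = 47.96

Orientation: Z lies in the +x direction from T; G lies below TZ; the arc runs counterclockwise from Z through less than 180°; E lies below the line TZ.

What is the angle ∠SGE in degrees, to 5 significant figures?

68.560°

Checks: |GS| = 8.600 ✓; ∠(GS, SE) = 90.00° ✓; |SE| = 21.90 ✓; |TE| = 47.96 ✓.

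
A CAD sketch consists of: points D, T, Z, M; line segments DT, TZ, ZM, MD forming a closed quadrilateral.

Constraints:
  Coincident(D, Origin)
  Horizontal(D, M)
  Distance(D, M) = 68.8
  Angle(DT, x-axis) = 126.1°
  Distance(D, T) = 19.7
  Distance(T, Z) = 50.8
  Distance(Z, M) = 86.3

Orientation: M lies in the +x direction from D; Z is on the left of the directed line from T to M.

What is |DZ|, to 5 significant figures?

62.969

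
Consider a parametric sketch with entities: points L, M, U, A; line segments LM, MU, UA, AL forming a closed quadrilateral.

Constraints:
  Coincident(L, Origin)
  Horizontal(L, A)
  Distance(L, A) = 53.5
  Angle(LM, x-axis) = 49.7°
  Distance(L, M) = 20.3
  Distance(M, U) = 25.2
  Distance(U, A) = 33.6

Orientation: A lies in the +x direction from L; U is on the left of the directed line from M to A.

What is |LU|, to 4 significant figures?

44.83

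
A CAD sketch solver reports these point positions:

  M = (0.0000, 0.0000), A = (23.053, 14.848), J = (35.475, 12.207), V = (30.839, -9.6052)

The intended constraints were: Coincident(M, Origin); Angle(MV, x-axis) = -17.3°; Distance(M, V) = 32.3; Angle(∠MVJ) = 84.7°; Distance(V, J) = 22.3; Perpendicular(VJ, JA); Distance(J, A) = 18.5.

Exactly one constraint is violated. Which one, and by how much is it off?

Distance(J, A) = 18.5 — off by 5.80.

M = (0.00, 0.00) ✓; MV at -17.30° ✓; |MV| = 32.30 ✓; ∠MVJ = 84.70° ✓; |VJ| = 22.30 ✓; ∠(VJ, JA) = 90.00° ✓; |JA| = 12.70 ✗.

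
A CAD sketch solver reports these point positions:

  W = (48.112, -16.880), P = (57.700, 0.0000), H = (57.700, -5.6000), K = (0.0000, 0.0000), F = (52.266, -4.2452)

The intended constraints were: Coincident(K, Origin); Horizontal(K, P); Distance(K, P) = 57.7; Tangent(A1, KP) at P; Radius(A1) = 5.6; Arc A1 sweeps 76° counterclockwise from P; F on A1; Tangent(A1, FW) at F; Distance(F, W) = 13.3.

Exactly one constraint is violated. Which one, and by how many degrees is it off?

Tangent(A1, FW) at F — off by 4.20°.

K = (0.00, 0.00) ✓; K.y = 0.00, P.y = 0.00 ✓; |KP| = 57.70 ✓; ∠(HP, PK) = 90.00° ✓; |HP| = 5.600 ✓; bearing(H→F) − bearing(H→P) = 76.00° ✓; |HF| = 5.600 ✓; ∠(HF, FW) = 94.20° ✗; |FW| = 13.30 ✓.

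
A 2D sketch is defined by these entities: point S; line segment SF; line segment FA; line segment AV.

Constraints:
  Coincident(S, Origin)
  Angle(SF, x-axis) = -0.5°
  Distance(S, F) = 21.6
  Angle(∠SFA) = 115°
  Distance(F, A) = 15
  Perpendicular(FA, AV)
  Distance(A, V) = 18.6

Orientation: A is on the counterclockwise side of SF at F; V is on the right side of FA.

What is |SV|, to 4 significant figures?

45.16

∠SFA = 115.0°, so FA runs at -0.5° + (180° − 115.0°) = 64.50° from the x-axis; with |FA| = 15.0, A = F + 15.0·(cos 64.50°, sin 64.50°) = (28.06, 13.35). FA ⟂ AV; with |AV| = 18.6 on the right of FA, V = A + 18.6·(0.9026, -0.4305) = (44.84, 5.343). Then |SV| = |V − S| = 45.16.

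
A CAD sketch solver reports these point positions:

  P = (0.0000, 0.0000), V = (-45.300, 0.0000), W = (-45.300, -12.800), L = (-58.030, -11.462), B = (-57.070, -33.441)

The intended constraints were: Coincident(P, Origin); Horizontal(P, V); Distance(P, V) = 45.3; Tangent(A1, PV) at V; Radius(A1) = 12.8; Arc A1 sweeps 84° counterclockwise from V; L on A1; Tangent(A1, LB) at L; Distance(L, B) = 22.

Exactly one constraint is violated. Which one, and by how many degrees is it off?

Tangent(A1, LB) at L — off by 8.50°.

P = (0.00, 0.00) ✓; P.y = 0.00, V.y = 0.00 ✓; |PV| = 45.30 ✓; ∠(WV, VP) = 90.00° ✓; |WV| = 12.80 ✓; bearing(W→L) − bearing(W→V) = 84.00° ✓; |WL| = 12.80 ✓; ∠(WL, LB) = 81.50° ✗; |LB| = 22.00 ✓.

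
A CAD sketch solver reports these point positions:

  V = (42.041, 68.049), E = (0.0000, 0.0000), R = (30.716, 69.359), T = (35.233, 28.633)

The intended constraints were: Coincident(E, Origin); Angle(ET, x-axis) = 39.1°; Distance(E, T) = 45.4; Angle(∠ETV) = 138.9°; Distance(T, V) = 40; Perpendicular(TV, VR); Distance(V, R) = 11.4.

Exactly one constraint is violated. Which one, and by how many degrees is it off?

Perpendicular(TV, VR) — off by 3.20°.

E = (0.00, 0.00) ✓; ET at 39.10° ✓; |ET| = 45.40 ✓; ∠ETV = 138.9° ✓; |TV| = 40.00 ✓; ∠(TV, VR) = 93.20° ✗; |VR| = 11.40 ✓.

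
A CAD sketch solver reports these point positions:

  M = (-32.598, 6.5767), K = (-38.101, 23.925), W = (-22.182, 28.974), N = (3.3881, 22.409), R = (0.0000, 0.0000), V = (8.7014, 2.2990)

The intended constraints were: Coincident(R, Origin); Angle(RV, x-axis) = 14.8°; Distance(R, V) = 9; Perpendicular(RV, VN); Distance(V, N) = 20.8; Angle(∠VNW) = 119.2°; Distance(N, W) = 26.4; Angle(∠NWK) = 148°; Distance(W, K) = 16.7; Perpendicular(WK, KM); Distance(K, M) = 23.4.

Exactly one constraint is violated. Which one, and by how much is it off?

Distance(K, M) = 23.4 — off by 5.20.

R = (0.00, 0.00) ✓; RV at 14.80° ✓; |RV| = 9.000 ✓; ∠(RV, VN) = 90.00° ✓; |VN| = 20.80 ✓; ∠VNW = 119.2° ✓; |NW| = 26.40 ✓; ∠NWK = 148.0° ✓; |WK| = 16.70 ✓; ∠(WK, KM) = 90.00° ✓; |KM| = 18.20 ✗.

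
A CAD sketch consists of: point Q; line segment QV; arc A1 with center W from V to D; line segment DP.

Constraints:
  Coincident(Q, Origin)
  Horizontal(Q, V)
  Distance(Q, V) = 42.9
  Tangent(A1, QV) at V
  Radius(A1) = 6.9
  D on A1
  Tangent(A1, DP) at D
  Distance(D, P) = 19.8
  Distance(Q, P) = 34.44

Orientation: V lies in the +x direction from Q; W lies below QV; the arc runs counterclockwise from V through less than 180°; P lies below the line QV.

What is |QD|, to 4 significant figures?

37.02

Q is at the origin; QV is horizontal with |QV| = 42.9 and V on the +x side, so V = (42.90, 0.000). Tangency of A1 to QV means the radius WV is perpendicular to QV, so W = V + (0, -6.9) = (42.90, -6.900). Since WD ⟂ DP (tangency), |WP| = √(6.9² + 19.8²) = 20.97 regardless of where D sits on A1. So P lies on both circle(Q, 34.44) and circle(W, 20.97); the below-QV intersection is P = (27.34, -20.95). D is the foot of the tangent from P: D = (36.85, -3.585).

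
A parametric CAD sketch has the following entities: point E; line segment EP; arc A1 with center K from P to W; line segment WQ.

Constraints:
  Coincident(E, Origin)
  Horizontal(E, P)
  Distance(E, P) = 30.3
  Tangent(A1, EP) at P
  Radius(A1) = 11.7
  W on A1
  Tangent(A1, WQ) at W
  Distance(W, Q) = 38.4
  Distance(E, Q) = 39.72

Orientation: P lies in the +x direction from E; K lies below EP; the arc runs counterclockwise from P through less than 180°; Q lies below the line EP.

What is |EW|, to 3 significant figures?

20.9

Checks: |KW| = 11.70 ✓; ∠(KW, WQ) = 90.00° ✓; |WQ| = 38.40 ✓; |EQ| = 39.72 ✓.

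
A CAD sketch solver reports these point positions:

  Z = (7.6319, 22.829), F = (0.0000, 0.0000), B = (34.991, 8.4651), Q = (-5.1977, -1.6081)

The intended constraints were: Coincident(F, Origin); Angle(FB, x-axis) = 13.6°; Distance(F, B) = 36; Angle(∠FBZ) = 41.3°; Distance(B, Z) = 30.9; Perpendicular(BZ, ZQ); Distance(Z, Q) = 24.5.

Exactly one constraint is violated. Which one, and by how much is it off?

Distance(Z, Q) = 24.5 — off by 3.10.

F = (0.00, 0.00) ✓; FB at 13.60° ✓; |FB| = 36.00 ✓; ∠FBZ = 41.30° ✓; |BZ| = 30.90 ✓; ∠(BZ, ZQ) = 90.00° ✓; |ZQ| = 27.60 ✗.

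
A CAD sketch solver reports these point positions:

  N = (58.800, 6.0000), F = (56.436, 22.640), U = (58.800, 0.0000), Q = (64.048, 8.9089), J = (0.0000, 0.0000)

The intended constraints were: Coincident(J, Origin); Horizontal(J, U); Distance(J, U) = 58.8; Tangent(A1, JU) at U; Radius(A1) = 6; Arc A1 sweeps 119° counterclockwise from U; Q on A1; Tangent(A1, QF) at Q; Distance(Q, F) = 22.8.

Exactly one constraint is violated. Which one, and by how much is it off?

Distance(Q, F) = 22.8 — off by 7.10.

J = (0.00, 0.00) ✓; J.y = 0.00, U.y = 0.00 ✓; |JU| = 58.80 ✓; ∠(NU, UJ) = 90.00° ✓; |NU| = 6.000 ✓; bearing(N→Q) − bearing(N→U) = 119.0° ✓; |NQ| = 6.000 ✓; ∠(NQ, QF) = 90.00° ✓; |QF| = 15.70 ✗.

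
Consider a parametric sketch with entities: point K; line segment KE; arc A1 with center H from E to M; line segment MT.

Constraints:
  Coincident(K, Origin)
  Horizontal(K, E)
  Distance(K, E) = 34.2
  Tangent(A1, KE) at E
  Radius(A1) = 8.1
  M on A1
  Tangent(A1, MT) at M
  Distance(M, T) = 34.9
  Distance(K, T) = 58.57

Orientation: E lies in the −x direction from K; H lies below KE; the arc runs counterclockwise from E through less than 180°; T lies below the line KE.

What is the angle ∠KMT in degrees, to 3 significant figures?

96.6°

K is at the origin; K and E share the same y with |KE| = 34.2 and E on the −x side, so E = (-34.2, 0.00). Since A1 is tangent to KE there, HE ⟂ KE, so H = E + (0, -8.1) = (-34.2, -8.10). Since HM ⟂ MT (tangency), |HT| = √(8.1² + 34.9²) = 35.8 regardless of where M sits on A1. So T lies on both circle(K, 58.57) and circle(H, 35.8); the below-KE intersection is T = (-39.1, -43.6). M is the foot of the tangent from T: M = (-42.3, -8.83).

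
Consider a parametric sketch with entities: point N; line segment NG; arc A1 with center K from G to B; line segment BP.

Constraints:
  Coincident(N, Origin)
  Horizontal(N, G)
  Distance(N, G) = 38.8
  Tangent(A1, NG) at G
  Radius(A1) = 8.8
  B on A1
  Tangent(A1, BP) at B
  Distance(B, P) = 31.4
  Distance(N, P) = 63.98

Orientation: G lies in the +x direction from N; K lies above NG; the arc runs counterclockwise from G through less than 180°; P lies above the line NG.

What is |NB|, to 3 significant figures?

48.2

N is at the origin; NG is horizontal with |NG| = 38.8 and G on the +x side, so G = (38.8, 0.00). Since A1 is tangent to NG there, KG ⟂ NG, so K = G + (0, 8.8) = (38.8, 8.80). Since KB ⟂ BP (tangency), |KP| = √(8.8² + 31.4²) = 32.6 regardless of where B sits on A1. So P lies on both circle(N, 63.98) and circle(K, 32.6); the above-NG intersection is P = (50.5, 39.2). B is the foot of the tangent from P: B = (47.6, 7.96).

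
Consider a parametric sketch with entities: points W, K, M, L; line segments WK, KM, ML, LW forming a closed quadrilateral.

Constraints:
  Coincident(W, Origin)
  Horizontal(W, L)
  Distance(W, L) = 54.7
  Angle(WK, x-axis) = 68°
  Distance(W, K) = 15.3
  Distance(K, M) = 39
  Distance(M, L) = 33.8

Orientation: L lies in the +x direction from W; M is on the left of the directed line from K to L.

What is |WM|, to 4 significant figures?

51.31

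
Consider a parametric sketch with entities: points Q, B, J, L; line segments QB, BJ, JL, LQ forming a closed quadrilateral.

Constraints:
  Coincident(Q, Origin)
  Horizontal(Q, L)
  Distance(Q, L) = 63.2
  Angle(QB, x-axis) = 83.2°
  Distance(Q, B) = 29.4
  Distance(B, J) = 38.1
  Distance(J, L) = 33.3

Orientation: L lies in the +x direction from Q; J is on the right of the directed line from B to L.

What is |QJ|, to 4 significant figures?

30.00

Checks: |BJ| = 38.10 ✓; |JL| = 33.30 ✓.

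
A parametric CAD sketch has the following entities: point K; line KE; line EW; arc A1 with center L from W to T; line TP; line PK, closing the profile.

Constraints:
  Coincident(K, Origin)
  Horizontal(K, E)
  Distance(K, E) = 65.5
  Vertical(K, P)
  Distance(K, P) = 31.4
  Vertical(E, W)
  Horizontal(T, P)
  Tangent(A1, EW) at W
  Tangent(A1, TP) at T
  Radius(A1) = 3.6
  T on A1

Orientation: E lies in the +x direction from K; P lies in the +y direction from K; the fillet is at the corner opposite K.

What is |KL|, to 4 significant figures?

67.86

K and P share the same x with |KP| = 31.4 and P on the +y side, so P = (0.000, 31.40). The virtual corner opposite K is at (65.50, 31.40). Since A1 is tangent to EW there, LW ⟂ EW and since A1 is tangent to TP there, LT ⟂ TP, with radius 3.6, so the center L sits 3.6 in from both sides at L = (61.90, 27.80). Then |KL| = |L − K| = 67.86.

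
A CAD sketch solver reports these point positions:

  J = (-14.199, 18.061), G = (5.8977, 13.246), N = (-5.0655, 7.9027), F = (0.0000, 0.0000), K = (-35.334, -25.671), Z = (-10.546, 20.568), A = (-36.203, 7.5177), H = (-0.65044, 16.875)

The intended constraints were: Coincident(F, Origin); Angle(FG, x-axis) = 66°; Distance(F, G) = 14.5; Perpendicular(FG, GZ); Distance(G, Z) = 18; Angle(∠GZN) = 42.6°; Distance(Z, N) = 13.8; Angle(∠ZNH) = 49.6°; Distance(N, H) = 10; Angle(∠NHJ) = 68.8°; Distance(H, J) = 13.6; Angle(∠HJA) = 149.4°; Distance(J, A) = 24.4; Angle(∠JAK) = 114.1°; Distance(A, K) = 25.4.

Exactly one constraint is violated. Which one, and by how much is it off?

Distance(A, K) = 25.4 — off by 7.80.

F = (0.00, 0.00) ✓; FG at 66.00° ✓; |FG| = 14.50 ✓; ∠(FG, GZ) = 90.00° ✓; |GZ| = 18.00 ✓; ∠GZN = 42.60° ✓; |ZN| = 13.80 ✓; ∠ZNH = 49.60° ✓; |NH| = 10.00 ✓; ∠NHJ = 68.80° ✓; |HJ| = 13.60 ✓; ∠HJA = 149.4° ✓; |JA| = 24.40 ✓; ∠JAK = 114.1° ✓; |AK| = 33.20 ✗.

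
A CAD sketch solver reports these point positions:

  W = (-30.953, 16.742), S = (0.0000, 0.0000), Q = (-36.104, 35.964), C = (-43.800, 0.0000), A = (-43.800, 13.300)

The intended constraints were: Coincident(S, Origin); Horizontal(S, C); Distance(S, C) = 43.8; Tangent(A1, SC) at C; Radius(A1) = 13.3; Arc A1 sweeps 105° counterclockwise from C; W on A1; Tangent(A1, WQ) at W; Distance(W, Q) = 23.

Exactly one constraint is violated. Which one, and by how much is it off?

Distance(W, Q) = 23 — off by 3.10.

S = (0.00, 0.00) ✓; S.y = 0.00, C.y = 0.00 ✓; |SC| = 43.80 ✓; ∠(AC, CS) = 90.00° ✓; |AC| = 13.30 ✓; bearing(A→W) − bearing(A→C) = 105.0° ✓; |AW| = 13.30 ✓; ∠(AW, WQ) = 90.00° ✓; |WQ| = 19.90 ✗.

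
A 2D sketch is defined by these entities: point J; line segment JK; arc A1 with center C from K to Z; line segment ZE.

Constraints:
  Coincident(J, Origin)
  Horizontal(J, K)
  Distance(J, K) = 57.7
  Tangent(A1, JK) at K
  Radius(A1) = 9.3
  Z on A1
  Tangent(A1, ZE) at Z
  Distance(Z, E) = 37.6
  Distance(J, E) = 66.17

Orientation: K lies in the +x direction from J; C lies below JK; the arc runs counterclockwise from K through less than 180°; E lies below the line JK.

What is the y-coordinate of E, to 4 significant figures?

-46.54

Checks: |CZ| = 9.300 ✓; ∠(CZ, ZE) = 90.00° ✓; |ZE| = 37.60 ✓; |JE| = 66.17 ✓.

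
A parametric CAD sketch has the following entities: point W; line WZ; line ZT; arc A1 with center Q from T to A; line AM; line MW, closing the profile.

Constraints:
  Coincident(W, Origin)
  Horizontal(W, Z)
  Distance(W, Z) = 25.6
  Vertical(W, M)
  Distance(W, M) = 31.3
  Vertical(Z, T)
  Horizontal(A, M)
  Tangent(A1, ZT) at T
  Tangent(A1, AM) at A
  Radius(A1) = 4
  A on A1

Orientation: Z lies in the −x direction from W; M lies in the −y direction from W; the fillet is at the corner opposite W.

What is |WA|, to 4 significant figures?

38.03

W is at the origin; W and Z share the same y with |WZ| = 25.6 and Z on the −x side, so Z = (-25.60, 0.000). W and M share the same x with |WM| = 31.3 and M on the −y side, so M = (0.000, -31.30). The virtual corner opposite W is at (-25.60, -31.30). A1 meets ZT tangentially, so QT is at right angles to ZT and tangency of A1 to AM means the radius QA is perpendicular to AM, with radius 4.0, so the center Q sits 4.0 in from both sides at Q = (-21.60, -27.30). That places the tangent points at T = (-25.60, -27.30) on ZT and A = (-21.60, -31.30) on AM. Then |WA| = |A − W| = 38.03.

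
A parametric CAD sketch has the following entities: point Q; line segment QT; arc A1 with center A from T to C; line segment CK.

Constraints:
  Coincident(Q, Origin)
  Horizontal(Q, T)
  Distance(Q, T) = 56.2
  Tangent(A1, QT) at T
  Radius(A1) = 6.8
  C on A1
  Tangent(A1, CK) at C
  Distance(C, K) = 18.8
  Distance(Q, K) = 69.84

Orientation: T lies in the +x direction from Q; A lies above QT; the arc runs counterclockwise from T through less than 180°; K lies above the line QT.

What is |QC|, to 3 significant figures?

63.2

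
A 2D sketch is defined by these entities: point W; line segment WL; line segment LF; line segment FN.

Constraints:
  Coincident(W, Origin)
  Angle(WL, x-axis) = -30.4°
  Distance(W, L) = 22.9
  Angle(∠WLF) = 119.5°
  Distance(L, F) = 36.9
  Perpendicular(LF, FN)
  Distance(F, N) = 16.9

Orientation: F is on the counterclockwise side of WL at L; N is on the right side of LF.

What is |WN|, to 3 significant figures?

60.6

W is at the origin; WL runs at -30.4° with length 22.9, so L = 22.9·(cos -30.4°, sin -30.4°) = (19.8, -11.6). ∠WLF = 119.5°, so LF runs at -30.4° + (180° − 119.5°) = 30.1° from the x-axis; with |LF| = 36.9, F = L + 36.9·(cos 30.1°, sin 30.1°) = (51.7, 6.92). LF is perpendicular to FN; with |FN| = 16.9 on the right of LF, N = F + 16.9·(0.502, -0.865) = (60.2, -7.70). Then |WN| = |N − W| = 60.6.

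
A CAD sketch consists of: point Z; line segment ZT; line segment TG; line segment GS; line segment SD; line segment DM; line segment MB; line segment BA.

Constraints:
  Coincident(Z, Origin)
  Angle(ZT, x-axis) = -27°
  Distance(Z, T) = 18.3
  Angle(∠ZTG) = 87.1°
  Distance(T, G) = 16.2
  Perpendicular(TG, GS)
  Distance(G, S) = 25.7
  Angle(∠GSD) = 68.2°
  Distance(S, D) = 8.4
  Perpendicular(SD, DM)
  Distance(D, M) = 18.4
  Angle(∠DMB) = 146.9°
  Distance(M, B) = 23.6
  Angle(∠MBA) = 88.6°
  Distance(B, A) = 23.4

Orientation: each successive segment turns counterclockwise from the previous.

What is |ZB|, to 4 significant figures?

42.71

Z is at the origin; ZT runs at -27.0° with length 18.3, so T = (16.31, -8.308). ∠ZTG = 87.1° gives TG at 65.90° from the x-axis; with |TG| = 16.2, G = (22.92, 6.480). TG ⟂ GS, so GS runs at 155.9°; with |GS| = 25.7, S = (-0.5395, 16.97). ∠GSD = 68.2° gives SD at -92.30° from the x-axis; with |SD| = 8.4, D = (-0.8766, 8.581). The perpendicularity gives DM at right angles to SD, so DM runs at -2.300°; with |DM| = 18.4, M = (17.51, 7.842). ∠DMB = 146.9° gives MB at 30.80° from the x-axis; with |MB| = 23.6, B = (37.78, 19.93). Then |ZB| = |B − Z| = 42.71.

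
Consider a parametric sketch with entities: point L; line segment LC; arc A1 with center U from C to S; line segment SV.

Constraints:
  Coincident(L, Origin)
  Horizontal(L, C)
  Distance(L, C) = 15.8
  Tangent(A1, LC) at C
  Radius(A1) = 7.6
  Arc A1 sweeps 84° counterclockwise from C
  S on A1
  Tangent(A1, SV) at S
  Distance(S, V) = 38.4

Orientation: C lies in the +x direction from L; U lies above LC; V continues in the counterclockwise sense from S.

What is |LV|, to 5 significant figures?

52.667

On A1, C sits at bearing -90° from U; an 84° counterclockwise sweep puts S at bearing -6°, so S = U + 7.6·(cos -6°, sin -6°) = (23.358, 6.8056). Tangency of A1 to SV means the radius US is perpendicular to SV, so SV runs along (−sin -6°, cos -6°); with |SV| = 38.4, V = (27.372, 44.995). Then |LV| = |V − L| = 52.667.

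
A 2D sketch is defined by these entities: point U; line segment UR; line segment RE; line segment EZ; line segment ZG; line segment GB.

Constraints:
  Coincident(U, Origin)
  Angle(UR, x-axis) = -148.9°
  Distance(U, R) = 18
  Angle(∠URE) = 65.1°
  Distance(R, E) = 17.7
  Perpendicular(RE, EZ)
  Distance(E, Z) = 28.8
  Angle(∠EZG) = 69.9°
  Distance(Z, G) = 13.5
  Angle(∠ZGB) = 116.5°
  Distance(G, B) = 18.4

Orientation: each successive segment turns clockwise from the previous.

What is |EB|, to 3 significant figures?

15.9

U is at the origin; UR runs at -148.9° with length 18.0, so R = (-15.4, -9.30). ∠URE = 65.1° gives RE at 96.2° from the x-axis; with |RE| = 17.7, E = (-17.3, 8.30). The perpendicularity gives EZ at right angles to RE, so EZ runs at 6.20°; with |EZ| = 28.8, Z = (11.3, 11.4). ∠EZG = 69.9° gives ZG at -104° from the x-axis; with |ZG| = 13.5, G = (8.06, -1.70). ∠ZGB = 116.5° gives GB at -167° from the x-axis; with |GB| = 18.4, B = (-9.89, -5.71). Then |EB| = |B − E| = 15.9.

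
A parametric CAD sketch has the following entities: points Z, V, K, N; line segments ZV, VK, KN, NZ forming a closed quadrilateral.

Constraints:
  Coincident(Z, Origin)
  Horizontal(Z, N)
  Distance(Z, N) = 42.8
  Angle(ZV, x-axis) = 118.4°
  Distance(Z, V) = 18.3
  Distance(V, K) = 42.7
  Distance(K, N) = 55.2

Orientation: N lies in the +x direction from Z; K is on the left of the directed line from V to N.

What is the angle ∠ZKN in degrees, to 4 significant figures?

46.72°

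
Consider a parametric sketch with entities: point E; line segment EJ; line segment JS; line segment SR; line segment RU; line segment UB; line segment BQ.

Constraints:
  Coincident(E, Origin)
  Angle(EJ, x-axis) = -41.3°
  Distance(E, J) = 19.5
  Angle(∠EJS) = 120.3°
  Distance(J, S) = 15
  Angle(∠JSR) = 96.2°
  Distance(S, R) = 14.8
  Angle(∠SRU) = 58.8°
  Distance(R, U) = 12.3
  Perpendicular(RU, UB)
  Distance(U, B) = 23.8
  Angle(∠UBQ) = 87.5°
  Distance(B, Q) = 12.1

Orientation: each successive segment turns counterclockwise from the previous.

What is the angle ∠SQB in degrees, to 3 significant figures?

57.4°

RU ⟂ UB, so UB runs at -46.6°; with |UB| = 23.8, B = (33.2, -19.4). ∠UBQ = 87.5° gives BQ at 45.9° from the x-axis; with |BQ| = 12.1, Q = (41.6, -10.7). Then cos ∠SQB = QS·QB / (|QS||QB|), giving 57.4°.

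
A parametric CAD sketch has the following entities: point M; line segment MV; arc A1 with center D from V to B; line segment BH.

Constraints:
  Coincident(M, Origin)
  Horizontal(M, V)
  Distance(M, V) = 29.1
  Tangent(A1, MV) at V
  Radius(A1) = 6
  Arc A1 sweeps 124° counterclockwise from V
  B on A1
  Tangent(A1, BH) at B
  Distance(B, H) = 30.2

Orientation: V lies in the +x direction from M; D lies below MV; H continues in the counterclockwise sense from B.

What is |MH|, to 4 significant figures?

53.52

M is at the origin; M and V share the same y with |MV| = 29.1 and V on the +x side, so V = (29.10, 0.000). Tangency of A1 to MV means the radius DV is perpendicular to MV, so D = V + (0, -6) = (29.10, -6.000). On A1, V sits at bearing 90° from D; a 124° counterclockwise sweep puts B at bearing 214°, so B = D + 6.0·(cos 214°, sin 214°) = (24.13, -9.355). Tangency of A1 to BH means the radius DB is perpendicular to BH, so BH runs along (−sin 214°, cos 214°); with |BH| = 30.2, H = (41.01, -34.39). Then |MH| = |H − M| = 53.52.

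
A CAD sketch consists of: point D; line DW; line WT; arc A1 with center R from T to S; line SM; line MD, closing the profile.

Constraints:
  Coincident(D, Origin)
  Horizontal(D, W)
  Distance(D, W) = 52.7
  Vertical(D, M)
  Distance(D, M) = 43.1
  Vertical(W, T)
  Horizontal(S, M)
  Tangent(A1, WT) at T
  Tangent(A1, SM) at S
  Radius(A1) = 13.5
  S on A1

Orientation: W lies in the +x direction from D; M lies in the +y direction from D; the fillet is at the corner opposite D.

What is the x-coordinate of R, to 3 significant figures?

39.2

DM is vertical with |DM| = 43.1 and M on the +y side, so M = (0.00, 43.1). The virtual corner opposite D is at (52.7, 43.1). A1 meets WT tangentially, so RT is at right angles to WT and since A1 is tangent to SM there, RS ⟂ SM, with radius 13.5, so the center R sits 13.5 in from both sides at R = (39.2, 29.6). So R.x = 39.2.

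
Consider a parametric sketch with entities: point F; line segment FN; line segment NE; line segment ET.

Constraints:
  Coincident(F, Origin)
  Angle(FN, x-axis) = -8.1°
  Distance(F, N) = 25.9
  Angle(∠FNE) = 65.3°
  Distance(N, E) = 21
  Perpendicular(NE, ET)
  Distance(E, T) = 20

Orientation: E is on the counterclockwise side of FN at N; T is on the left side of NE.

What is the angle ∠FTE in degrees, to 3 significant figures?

109°

F is at the origin; FN runs at -8.1° with length 25.9, so N = 25.9·(cos -8.1°, sin -8.1°) = (25.6, -3.65). ∠FNE = 65.3°, so NE runs at -8.1° + (180° − 65.3°) = 107° from the x-axis; with |NE| = 21.0, E = N + 21.0·(cos 107°, sin 107°) = (19.6, 16.5). The perpendicularity gives ET at right angles to NE; with |ET| = 20.0 on the left of NE, T = E + 20.0·(-0.958, -0.286) = (0.476, 10.8). Then cos ∠FTE = TF·TE / (|TF||TE|), giving 109°.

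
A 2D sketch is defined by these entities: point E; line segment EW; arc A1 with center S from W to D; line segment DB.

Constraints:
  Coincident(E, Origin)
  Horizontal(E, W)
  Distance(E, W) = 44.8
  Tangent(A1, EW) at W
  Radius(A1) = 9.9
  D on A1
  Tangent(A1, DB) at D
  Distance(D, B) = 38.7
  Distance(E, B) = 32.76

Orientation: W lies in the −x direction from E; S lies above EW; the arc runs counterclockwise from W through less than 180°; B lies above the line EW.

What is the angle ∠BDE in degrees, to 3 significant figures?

50.7°

Checks: |EW| = 44.80 ✓; |SD| = 9.900 ✓; ∠(SD, DB) = 90.00° ✓; |DB| = 38.70 ✓; |EB| = 32.76 ✓.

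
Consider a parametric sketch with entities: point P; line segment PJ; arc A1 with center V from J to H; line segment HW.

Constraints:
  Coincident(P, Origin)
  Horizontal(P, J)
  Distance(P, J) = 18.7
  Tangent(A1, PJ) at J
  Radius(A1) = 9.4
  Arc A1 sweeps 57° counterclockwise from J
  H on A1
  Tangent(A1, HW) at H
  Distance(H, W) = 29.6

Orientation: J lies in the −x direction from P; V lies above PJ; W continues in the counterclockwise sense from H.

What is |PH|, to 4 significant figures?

11.63

P is at the origin; P and J share the same y with |PJ| = 18.7 and J on the −x side, so J = (-18.70, 0.000). Tangency of A1 to PJ means the radius VJ is perpendicular to PJ, so V = J + (0, 9.4) = (-18.70, 9.400). On A1, J sits at bearing -90° from V; a 57° counterclockwise sweep puts H at bearing -33°, so H = V + 9.4·(cos -33°, sin -33°) = (-10.82, 4.280). Then |PH| = |H − P| = 11.63.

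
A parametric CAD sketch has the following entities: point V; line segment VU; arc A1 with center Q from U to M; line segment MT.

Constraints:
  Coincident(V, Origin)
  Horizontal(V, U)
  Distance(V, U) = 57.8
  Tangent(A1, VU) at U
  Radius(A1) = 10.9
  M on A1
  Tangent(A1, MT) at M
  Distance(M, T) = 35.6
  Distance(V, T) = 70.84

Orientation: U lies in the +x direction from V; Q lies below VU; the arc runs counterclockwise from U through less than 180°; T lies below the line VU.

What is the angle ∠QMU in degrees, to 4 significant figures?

40.70°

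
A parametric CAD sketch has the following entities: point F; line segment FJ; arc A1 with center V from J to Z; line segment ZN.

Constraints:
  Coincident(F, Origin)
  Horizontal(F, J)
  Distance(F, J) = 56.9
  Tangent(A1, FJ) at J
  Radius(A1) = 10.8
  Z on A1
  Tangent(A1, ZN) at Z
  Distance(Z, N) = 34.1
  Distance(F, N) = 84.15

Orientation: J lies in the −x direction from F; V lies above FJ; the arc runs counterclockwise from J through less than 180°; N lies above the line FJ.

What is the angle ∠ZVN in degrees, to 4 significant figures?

72.43°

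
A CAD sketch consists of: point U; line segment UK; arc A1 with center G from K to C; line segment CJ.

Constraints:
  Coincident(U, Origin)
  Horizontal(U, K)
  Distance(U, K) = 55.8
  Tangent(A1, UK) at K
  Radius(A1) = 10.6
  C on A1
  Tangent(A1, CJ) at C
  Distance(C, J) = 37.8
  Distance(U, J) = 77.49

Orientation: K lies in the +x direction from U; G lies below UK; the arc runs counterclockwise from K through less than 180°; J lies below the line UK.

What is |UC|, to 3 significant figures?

48.1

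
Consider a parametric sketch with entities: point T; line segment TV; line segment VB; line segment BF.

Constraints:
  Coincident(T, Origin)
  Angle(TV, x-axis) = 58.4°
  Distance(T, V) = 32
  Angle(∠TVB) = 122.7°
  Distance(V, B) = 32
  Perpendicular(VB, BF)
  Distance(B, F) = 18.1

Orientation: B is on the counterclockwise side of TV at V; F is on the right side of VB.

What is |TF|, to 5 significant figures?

66.759

T is at the origin; TV runs at 58.4° with length 32.0, so V = 32.0·(cos 58.4°, sin 58.4°) = (16.768, 27.255). ∠TVB = 122.7°, so VB runs at 58.4° + (180° − 122.7°) = 115.70° from the x-axis; with |VB| = 32.0, B = V + 32.0·(cos 115.70°, sin 115.70°) = (2.8905, 56.090). VB is perpendicular to BF; with |BF| = 18.1 on the right of VB, F = B + 18.1·(0.90108, 0.43366) = (19.200, 63.939). Then |TF| = |F − T| = 66.759.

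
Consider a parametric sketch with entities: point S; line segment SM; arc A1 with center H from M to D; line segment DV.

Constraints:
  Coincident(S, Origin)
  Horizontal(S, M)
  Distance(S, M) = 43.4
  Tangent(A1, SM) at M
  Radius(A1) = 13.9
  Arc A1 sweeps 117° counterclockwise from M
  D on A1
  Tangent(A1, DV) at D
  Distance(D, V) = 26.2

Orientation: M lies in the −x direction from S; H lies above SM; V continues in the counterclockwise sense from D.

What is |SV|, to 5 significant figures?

61.141

S is at the origin; SM is horizontal with |SM| = 43.4 and M on the −x side, so M = (-43.400, 0.0000). Tangency of A1 to SM means the radius HM is perpendicular to SM, so H = M + (0, 13.9) = (-43.400, 13.900). On A1, M sits at bearing -90° from H; a 117° counterclockwise sweep puts D at bearing 27°, so D = H + 13.9·(cos 27°, sin 27°) = (-31.015, 20.210). The tangent condition forces HD to be normal to DV, so DV runs along (−sin 27°, cos 27°); with |DV| = 26.2, V = (-42.910, 43.555). Then |SV| = |V − S| = 61.141.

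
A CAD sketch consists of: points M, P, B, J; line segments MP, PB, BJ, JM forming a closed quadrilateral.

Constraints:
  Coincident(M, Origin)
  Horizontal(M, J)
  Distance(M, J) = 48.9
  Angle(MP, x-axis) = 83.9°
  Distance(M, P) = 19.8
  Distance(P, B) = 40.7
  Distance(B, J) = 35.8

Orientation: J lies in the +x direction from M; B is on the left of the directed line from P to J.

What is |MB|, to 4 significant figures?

52.89

M is at the origin; M and J share the same y with |MJ| = 48.9 and J in +x, so J = (48.9, 0). MP runs at 83.9° with |MP| = 19.8, so P = (2.104, 19.69). B is determined by |PB| = 40.7 and |BJ| = 35.8 together: it lies at the intersection of circle(P, 40.7) and circle(J, 35.8). With |PJ| = 50.77, the foot of the radical line on PJ is 29.08 from P and the perpendicular offset is √(40.7² − 29.08²) = 28.48. Taking the left-of-PJ solution: B = (39.95, 34.66).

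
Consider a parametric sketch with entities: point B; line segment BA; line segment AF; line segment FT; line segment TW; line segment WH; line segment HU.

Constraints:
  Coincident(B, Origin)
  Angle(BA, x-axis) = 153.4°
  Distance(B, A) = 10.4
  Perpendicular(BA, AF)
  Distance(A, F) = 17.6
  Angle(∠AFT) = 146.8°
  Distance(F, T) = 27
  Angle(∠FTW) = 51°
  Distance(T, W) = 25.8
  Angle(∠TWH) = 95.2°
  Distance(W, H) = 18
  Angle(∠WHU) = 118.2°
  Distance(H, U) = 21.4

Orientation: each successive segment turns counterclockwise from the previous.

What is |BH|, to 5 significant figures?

9.6093

B is at the origin; BA runs at 153.4° with length 10.4, so A = (-9.2992, 4.6567). BA is perpendicular to AF, so AF runs at -116.60°; with |AF| = 17.6, F = (-17.180, -11.080). ∠AFT = 146.8° gives FT at -83.400° from the x-axis; with |FT| = 27.0, T = (-14.076, -37.901). ∠FTW = 51.0° gives TW at 45.600° from the x-axis; with |TW| = 25.8, W = (3.9749, -19.468). ∠TWH = 95.2° gives WH at 130.40° from the x-axis; with |WH| = 18.0, H = (-7.6913, -5.7604). Then |BH| = |H − B| = 9.6093.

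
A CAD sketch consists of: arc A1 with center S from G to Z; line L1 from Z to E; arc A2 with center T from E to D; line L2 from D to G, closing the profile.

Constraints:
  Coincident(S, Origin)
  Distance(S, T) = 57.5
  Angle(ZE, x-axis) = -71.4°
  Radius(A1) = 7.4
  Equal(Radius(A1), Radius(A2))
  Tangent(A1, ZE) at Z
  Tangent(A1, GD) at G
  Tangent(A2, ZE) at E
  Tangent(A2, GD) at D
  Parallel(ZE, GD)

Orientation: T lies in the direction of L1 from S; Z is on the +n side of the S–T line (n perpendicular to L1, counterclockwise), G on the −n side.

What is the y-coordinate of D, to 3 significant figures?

-56.9

Tangency of A1 to both parallel lines with radius 7.4 puts Z and G at S ± 7.4·n: Z = (7.01, 2.36), G = (-7.01, -2.36). Equal radii place E and D the same way about T: E = T + 7.4·n = (25.4, -52.1), D = T − 7.4·n = (11.3, -56.9). So D.y = -56.9.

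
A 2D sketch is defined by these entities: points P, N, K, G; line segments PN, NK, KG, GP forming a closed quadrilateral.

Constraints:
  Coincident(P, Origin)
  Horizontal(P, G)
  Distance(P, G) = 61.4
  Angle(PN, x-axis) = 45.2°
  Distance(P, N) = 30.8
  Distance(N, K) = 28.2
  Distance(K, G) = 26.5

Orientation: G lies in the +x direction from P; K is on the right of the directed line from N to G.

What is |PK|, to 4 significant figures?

35.19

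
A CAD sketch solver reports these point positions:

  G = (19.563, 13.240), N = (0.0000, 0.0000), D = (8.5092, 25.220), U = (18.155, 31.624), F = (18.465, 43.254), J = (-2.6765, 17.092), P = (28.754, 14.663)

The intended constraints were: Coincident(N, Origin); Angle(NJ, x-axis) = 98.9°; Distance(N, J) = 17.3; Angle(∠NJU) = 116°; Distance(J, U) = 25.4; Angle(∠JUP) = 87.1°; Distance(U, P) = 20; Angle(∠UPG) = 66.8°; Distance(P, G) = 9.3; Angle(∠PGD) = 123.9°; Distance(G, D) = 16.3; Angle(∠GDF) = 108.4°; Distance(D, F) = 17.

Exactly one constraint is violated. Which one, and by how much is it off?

Distance(D, F) = 17 — off by 3.60.

N = (0.00, 0.00) ✓; NJ at 98.90° ✓; |NJ| = 17.30 ✓; ∠NJU = 116.0° ✓; |JU| = 25.40 ✓; ∠JUP = 87.10° ✓; |UP| = 20.00 ✓; ∠UPG = 66.80° ✓; |PG| = 9.301 ✓; ∠PGD = 123.9° ✓; |GD| = 16.30 ✓; ∠GDF = 108.4° ✓; |DF| = 20.60 ✗.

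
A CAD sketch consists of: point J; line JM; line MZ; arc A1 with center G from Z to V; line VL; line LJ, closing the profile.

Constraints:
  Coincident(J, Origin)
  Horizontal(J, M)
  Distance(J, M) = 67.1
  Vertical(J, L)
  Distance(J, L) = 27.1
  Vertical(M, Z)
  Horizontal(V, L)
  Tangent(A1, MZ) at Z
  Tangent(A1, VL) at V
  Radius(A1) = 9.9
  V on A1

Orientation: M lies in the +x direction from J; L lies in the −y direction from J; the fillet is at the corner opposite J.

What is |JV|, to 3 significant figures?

63.3

The virtual corner opposite J is at (67.1, -27.1). The tangent condition forces GZ to be normal to MZ and tangency of A1 to VL means the radius GV is perpendicular to VL, with radius 9.9, so the center G sits 9.9 in from both sides at G = (57.2, -17.2). That places the tangent points at Z = (67.1, -17.2) on MZ and V = (57.2, -27.1) on VL. Then |JV| = |V − J| = 63.3.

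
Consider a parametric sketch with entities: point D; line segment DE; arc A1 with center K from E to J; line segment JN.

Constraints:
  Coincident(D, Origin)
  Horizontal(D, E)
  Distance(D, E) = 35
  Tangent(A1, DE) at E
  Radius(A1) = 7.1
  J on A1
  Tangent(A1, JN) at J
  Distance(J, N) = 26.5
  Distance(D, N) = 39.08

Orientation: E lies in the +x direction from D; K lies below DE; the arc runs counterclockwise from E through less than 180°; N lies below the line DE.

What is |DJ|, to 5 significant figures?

28.613

D is at the origin; D and E share the same y with |DE| = 35.0 and E on the +x side, so E = (35.000, 0.0000). Tangency of A1 to DE means the radius KE is perpendicular to DE, so K = E + (0, -7.1) = (35.000, -7.1000). Since KJ ⟂ JN (tangency), |KN| = √(7.1² + 26.5²) = 27.435 regardless of where J sits on A1. So N lies on both circle(D, 39.08) and circle(K, 27.435); the below-DE intersection is N = (22.855, -31.700). J is the foot of the tangent from N: J = (28.037, -5.7116).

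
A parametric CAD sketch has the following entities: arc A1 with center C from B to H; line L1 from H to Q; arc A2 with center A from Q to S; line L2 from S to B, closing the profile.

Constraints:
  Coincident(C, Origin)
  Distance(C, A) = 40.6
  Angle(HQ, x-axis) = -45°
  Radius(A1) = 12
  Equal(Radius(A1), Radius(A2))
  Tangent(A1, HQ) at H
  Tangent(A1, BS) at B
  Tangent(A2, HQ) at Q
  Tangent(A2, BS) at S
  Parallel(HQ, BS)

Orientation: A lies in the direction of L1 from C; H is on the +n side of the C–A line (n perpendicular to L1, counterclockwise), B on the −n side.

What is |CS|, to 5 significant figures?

42.336

Tangency of A1 to both parallel lines with radius 12.0 puts H and B at C ± 12.0·n: H = (8.4853, 8.4853), B = (-8.4853, -8.4853). Equal radii place Q and S the same way about A: Q = A + 12.0·n = (37.194, -20.223), S = A − 12.0·n = (20.223, -37.194). Then |CS| = |S − C| = 42.336.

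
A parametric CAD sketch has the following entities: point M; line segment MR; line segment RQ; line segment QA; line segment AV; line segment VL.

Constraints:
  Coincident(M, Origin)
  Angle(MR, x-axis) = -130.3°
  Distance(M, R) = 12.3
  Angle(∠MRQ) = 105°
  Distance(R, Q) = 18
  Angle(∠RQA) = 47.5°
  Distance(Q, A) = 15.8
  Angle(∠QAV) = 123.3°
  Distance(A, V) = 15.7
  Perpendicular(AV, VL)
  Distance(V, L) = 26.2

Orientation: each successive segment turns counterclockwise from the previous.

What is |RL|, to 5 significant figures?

17.192

M is at the origin; MR runs at -130.3° with length 12.3, so R = (-7.9555, -9.3808). ∠MRQ = 105.0° gives RQ at -55.300° from the x-axis; with |RQ| = 18.0, Q = (2.2915, -24.179). ∠RQA = 47.5° gives QA at 77.200° from the x-axis; with |QA| = 15.8, A = (5.7920, -8.7721). ∠QAV = 123.3° gives AV at 133.90° from the x-axis; with |AV| = 15.7, V = (-5.0944, 2.5406). AV ⟂ VL, so VL runs at -136.10°; with |VL| = 26.2, L = (-23.973, -15.627). Then |RL| = |L − R| = 17.192.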